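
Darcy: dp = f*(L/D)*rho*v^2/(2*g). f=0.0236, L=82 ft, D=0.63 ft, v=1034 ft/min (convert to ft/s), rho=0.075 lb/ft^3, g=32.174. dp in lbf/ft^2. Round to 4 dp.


v_fps = 1034/60 = 17.2333 ft/s
dp = 0.0236*(82/0.63)*0.075*17.2333^2/(2*32.174) = 1.0633 lbf/ft^2

1.0633 lbf/ft^2


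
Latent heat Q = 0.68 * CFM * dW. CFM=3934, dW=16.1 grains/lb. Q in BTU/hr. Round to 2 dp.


Q = 0.68 * 3934 * 16.1 = 43069.43 BTU/hr

43069.43 BTU/hr


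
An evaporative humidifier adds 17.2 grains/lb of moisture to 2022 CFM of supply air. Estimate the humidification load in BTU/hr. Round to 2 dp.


Q = 0.68 * 2022 * 17.2 = 23649.31 BTU/hr

23649.31 BTU/hr


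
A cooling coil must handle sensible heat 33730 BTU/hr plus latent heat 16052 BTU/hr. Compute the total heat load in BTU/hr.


Qt = 33730 + 16052 = 49782 BTU/hr

49782 BTU/hr


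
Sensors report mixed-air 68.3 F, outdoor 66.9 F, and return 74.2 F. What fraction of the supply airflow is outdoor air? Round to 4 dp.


frac = (68.3 - 74.2) / (66.9 - 74.2) = 0.8082

0.8082


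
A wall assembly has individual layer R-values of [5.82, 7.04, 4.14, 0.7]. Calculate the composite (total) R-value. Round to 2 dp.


R_total = 5.82 + 7.04 + 4.14 + 0.7 = 17.70

17.70


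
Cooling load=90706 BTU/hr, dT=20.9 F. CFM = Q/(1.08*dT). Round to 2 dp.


CFM = 90706 / (1.08 * 20.9) = 4018.52

4018.52 CFM


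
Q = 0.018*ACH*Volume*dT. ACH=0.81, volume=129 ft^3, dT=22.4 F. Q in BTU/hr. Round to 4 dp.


Q = 0.018 * 0.81 * 129 * 22.4 = 42.1304 BTU/hr

42.1304 BTU/hr


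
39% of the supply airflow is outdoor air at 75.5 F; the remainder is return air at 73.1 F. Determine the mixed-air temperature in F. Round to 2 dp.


T_mix = 0.39*75.5 + 0.61*73.1 = 74.04 F

74.04 F


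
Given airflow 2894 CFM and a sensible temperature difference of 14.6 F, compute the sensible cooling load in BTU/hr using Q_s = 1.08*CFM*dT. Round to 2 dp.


Q = 1.08 * 2894 * 14.6 = 45632.59 BTU/hr

45632.59 BTU/hr


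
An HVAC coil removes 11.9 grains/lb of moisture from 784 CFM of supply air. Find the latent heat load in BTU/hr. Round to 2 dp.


Q = 0.68 * 784 * 11.9 = 6344.13 BTU/hr

6344.13 BTU/hr


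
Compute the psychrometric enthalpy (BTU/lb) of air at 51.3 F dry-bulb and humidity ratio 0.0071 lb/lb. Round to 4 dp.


h = 0.24*51.3 + 0.0071*(1061+0.444*51.3) = 20.0068 BTU/lb

20.0068 BTU/lb


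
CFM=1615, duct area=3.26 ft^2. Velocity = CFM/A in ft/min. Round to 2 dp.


V = 1615 / 3.26 = 495.40 ft/min

495.40 ft/min


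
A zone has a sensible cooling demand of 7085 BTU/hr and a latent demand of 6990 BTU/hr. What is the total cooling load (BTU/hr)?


Qt = 7085 + 6990 = 14075 BTU/hr

14075 BTU/hr


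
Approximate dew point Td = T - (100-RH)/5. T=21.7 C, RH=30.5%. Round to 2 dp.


Td = 21.7 - (100-30.5)/5 = 7.80 C

7.80 C


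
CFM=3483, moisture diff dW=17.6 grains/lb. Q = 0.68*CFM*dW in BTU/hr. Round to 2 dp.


Q = 0.68 * 3483 * 17.6 = 41684.54 BTU/hr

41684.54 BTU/hr


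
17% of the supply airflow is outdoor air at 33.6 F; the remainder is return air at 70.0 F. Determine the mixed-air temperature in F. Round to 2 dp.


T_mix = 0.17*33.6 + 0.83*70.0 = 63.81 F

63.81 F


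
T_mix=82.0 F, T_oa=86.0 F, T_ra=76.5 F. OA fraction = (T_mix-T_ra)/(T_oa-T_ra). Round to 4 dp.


frac = (82.0 - 76.5) / (86.0 - 76.5) = 0.5789

0.5789


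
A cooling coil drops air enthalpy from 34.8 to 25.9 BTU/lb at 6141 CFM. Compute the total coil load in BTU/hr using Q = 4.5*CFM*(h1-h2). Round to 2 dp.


Q = 4.5 * 6141 * (34.8 - 25.9) = 245947.05 BTU/hr

245947.05 BTU/hr


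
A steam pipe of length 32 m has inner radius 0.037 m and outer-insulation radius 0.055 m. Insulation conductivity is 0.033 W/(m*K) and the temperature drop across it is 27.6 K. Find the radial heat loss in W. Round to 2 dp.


Q = 2*pi*0.033*32*27.6/ln(0.055/0.037) = 461.96 W

461.96 W


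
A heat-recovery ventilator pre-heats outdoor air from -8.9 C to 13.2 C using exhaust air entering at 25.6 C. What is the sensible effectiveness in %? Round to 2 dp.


eff = (13.2-(-8.9))/(25.6-(-8.9))*100 = 64.06 %

64.06 %


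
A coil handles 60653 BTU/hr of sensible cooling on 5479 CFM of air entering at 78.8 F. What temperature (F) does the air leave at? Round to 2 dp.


dT = 60653/(1.08*5479) = 10.2501
T_leave = 78.8 - 10.2501 = 68.55 F

68.55 F


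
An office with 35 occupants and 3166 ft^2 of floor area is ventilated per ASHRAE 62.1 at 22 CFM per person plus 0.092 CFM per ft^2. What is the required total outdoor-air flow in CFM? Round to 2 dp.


Total = 35*22 + 3166*0.092 = 1061.27 CFM

1061.27 CFM


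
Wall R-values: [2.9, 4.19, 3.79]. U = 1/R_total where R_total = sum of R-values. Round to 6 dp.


R_total = 2.9 + 4.19 + 3.79 = 10.88
U = 1/10.88 = 0.091912

0.091912


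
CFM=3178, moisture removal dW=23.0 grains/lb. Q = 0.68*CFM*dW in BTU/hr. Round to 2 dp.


Q = 0.68 * 3178 * 23.0 = 49703.92 BTU/hr

49703.92 BTU/hr


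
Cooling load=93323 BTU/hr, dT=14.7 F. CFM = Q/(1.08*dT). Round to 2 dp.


CFM = 93323 / (1.08 * 14.7) = 5878.24

5878.24 CFM


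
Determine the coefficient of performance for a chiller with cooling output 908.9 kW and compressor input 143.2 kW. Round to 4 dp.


COP = 908.9 / 143.2 = 6.3471

6.3471


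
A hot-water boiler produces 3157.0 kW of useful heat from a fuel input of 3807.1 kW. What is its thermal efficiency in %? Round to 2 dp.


eta = (3157.0/3807.1)*100 = 82.92 %

82.92 %


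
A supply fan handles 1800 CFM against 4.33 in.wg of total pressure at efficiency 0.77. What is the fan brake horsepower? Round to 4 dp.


BHP = 1800 * 4.33 / (6356 * 0.77) = 1.5925 hp

1.5925 hp


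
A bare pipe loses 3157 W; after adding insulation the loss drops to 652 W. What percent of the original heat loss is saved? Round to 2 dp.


Savings = ((3157-652)/3157)*100 = 79.35 %

79.35 %


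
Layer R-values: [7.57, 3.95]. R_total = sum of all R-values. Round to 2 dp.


R_total = 7.57 + 3.95 = 11.52

11.52


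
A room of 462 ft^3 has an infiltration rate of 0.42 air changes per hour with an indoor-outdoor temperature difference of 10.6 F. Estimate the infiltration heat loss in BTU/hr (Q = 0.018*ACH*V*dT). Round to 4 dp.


Q = 0.018 * 0.42 * 462 * 10.6 = 37.0228 BTU/hr

37.0228 BTU/hr


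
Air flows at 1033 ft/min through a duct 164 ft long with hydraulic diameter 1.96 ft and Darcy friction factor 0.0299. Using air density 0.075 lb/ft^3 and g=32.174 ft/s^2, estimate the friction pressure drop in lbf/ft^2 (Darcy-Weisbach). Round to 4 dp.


v_fps = 1033/60 = 17.2167 ft/s
dp = 0.0299*(164/1.96)*0.075*17.2167^2/(2*32.174) = 0.8643 lbf/ft^2

0.8643 lbf/ft^2


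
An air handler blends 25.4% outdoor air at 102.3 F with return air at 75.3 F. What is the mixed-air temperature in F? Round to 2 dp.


T_mix = 75.3 + (25.4/100)*(102.3-75.3) = 82.16 F

82.16 F


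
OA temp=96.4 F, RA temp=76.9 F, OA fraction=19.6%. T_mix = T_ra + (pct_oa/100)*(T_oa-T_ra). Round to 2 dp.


T_mix = 76.9 + (19.6/100)*(96.4-76.9) = 80.72 F

80.72 F


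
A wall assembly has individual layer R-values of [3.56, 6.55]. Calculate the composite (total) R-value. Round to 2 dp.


R_total = 3.56 + 6.55 = 10.11

10.11


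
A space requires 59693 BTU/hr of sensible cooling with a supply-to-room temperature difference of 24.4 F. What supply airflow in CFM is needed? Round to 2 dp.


CFM = 59693 / (1.08 * 24.4) = 2265.22

2265.22 CFM


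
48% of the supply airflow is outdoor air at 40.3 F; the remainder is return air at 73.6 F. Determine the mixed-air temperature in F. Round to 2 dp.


T_mix = 0.48*40.3 + 0.52*73.6 = 57.62 F

57.62 F


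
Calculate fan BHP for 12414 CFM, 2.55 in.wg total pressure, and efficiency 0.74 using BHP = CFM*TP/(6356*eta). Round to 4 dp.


BHP = 12414 * 2.55 / (6356 * 0.74) = 6.7303 hp

6.7303 hp


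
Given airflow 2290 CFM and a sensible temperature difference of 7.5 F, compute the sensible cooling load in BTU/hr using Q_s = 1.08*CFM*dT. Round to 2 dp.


Q = 1.08 * 2290 * 7.5 = 18549.00 BTU/hr

18549.00 BTU/hr


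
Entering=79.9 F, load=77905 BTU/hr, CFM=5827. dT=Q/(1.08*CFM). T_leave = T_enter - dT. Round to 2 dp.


dT = 77905/(1.08*5827) = 12.3793
T_leave = 79.9 - 12.3793 = 67.52 F

67.52 F


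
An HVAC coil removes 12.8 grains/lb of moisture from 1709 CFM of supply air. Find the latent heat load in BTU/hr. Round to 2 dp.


Q = 0.68 * 1709 * 12.8 = 14875.14 BTU/hr

14875.14 BTU/hr


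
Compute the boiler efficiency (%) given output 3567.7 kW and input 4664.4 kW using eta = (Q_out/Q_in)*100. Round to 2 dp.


eta = (3567.7/4664.4)*100 = 76.49 %

76.49 %


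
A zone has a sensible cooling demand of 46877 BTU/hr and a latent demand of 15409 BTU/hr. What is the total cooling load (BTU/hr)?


Qt = 46877 + 15409 = 62286 BTU/hr

62286 BTU/hr


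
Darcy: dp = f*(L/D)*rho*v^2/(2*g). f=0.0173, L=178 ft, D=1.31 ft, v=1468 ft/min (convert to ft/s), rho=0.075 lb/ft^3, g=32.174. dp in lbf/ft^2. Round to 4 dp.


v_fps = 1468/60 = 24.4667 ft/s
dp = 0.0173*(178/1.31)*0.075*24.4667^2/(2*32.174) = 1.6401 lbf/ft^2

1.6401 lbf/ft^2


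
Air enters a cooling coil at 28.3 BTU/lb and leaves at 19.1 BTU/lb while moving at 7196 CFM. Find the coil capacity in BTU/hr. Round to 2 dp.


Q = 4.5 * 7196 * (28.3 - 19.1) = 297914.40 BTU/hr

297914.40 BTU/hr


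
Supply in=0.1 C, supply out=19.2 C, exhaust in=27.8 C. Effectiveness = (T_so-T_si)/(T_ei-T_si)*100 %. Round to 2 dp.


eff = (19.2-0.1)/(27.8-0.1)*100 = 68.95 %

68.95 %


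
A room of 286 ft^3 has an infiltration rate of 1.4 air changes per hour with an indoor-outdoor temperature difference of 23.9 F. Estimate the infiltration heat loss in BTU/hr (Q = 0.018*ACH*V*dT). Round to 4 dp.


Q = 0.018 * 1.4 * 286 * 23.9 = 172.2521 BTU/hr

172.2521 BTU/hr


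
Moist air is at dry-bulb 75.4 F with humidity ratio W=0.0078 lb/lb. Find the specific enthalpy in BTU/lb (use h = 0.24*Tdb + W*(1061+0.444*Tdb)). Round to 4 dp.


h = 0.24*75.4 + 0.0078*(1061+0.444*75.4) = 26.6329 BTU/lb

26.6329 BTU/lb


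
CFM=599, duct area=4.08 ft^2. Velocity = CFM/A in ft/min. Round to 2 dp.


V = 599 / 4.08 = 146.81 ft/min

146.81 ft/min


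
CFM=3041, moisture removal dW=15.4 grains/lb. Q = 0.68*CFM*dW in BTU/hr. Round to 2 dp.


Q = 0.68 * 3041 * 15.4 = 31845.35 BTU/hr

31845.35 BTU/hr


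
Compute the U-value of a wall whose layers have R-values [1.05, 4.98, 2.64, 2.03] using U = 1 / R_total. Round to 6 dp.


R_total = 1.05 + 4.98 + 2.64 + 2.03 = 10.70
U = 1/10.70 = 0.093458

0.093458


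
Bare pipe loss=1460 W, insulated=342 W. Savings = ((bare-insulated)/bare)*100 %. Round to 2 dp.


Savings = ((1460-342)/1460)*100 = 76.58 %

76.58 %


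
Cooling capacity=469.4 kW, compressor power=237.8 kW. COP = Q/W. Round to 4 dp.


COP = 469.4 / 237.8 = 1.9739

1.9739


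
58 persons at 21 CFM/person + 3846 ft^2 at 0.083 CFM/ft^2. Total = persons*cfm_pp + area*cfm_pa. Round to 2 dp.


Total = 58*21 + 3846*0.083 = 1537.22 CFM

1537.22 CFM


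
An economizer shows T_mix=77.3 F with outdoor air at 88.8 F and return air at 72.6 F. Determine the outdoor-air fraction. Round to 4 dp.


frac = (77.3 - 72.6) / (88.8 - 72.6) = 0.2901

0.2901


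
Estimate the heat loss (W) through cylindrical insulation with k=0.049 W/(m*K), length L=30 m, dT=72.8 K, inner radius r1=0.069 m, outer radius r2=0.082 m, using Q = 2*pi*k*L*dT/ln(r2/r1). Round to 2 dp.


Q = 2*pi*0.049*30*72.8/ln(0.082/0.069) = 3895.43 W

3895.43 W


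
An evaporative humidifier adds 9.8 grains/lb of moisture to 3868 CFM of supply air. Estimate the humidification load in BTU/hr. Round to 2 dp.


Q = 0.68 * 3868 * 9.8 = 25776.35 BTU/hr

25776.35 BTU/hr


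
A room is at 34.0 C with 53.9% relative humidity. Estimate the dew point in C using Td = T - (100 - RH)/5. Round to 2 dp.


Td = 34.0 - (100-53.9)/5 = 24.78 C

24.78 C


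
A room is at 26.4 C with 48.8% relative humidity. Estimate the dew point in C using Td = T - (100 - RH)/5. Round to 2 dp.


Td = 26.4 - (100-48.8)/5 = 16.16 C

16.16 C


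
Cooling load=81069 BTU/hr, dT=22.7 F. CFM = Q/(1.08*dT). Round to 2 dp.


CFM = 81069 / (1.08 * 22.7) = 3306.78

3306.78 CFM


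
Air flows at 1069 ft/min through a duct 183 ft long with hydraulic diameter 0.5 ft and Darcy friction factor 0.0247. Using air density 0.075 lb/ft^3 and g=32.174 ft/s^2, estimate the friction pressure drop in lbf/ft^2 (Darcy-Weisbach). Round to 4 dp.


v_fps = 1069/60 = 17.8167 ft/s
dp = 0.0247*(183/0.5)*0.075*17.8167^2/(2*32.174) = 3.3447 lbf/ft^2

3.3447 lbf/ft^2


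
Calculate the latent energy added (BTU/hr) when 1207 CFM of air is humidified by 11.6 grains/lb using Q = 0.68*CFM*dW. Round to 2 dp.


Q = 0.68 * 1207 * 11.6 = 9520.82 BTU/hr

9520.82 BTU/hr


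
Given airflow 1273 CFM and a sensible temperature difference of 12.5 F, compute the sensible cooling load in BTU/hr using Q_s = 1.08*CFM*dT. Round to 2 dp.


Q = 1.08 * 1273 * 12.5 = 17185.50 BTU/hr

17185.50 BTU/hr


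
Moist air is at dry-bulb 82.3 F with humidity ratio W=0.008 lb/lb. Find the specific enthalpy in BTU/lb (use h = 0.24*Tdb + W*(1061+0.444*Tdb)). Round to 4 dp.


h = 0.24*82.3 + 0.008*(1061+0.444*82.3) = 28.5323 BTU/lb

28.5323 BTU/lb


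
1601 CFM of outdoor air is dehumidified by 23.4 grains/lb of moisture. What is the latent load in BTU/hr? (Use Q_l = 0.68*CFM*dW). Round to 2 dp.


Q = 0.68 * 1601 * 23.4 = 25475.11 BTU/hr

25475.11 BTU/hr


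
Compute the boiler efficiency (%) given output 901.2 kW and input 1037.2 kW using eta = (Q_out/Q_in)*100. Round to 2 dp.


eta = (901.2/1037.2)*100 = 86.89 %

86.89 %


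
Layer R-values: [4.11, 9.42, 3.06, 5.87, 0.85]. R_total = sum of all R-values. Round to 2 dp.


R_total = 4.11 + 9.42 + 3.06 + 5.87 + 0.85 = 23.31

23.31


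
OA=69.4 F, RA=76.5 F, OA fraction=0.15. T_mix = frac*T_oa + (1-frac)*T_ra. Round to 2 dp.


T_mix = 0.15*69.4 + 0.85*76.5 = 75.44 F

75.44 F


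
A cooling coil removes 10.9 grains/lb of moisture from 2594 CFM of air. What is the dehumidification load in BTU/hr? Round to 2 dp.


Q = 0.68 * 2594 * 10.9 = 19226.73 BTU/hr

19226.73 BTU/hr


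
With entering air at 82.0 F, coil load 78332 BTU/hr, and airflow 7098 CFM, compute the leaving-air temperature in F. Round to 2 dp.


dT = 78332/(1.08*7098) = 10.2183
T_leave = 82.0 - 10.2183 = 71.78 F

71.78 F


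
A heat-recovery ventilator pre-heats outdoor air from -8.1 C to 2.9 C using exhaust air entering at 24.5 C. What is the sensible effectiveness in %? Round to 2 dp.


eff = (2.9-(-8.1))/(24.5-(-8.1))*100 = 33.74 %

33.74 %


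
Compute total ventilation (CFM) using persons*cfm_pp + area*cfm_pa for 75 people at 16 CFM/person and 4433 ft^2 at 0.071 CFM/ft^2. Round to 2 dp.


Total = 75*16 + 4433*0.071 = 1514.74 CFM

1514.74 CFM


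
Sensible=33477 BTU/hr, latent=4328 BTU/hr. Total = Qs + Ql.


Qt = 33477 + 4328 = 37805 BTU/hr

37805 BTU/hr


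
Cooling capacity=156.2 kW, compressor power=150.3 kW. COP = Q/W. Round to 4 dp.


COP = 156.2 / 150.3 = 1.0393

1.0393


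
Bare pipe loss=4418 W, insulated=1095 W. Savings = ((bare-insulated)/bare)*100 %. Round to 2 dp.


Savings = ((4418-1095)/4418)*100 = 75.22 %

75.22 %


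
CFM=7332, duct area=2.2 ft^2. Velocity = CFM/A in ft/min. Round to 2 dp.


V = 7332 / 2.2 = 3332.73 ft/min

3332.73 ft/min


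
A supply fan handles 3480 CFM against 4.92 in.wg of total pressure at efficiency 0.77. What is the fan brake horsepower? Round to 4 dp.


BHP = 3480 * 4.92 / (6356 * 0.77) = 3.4984 hp

3.4984 hp


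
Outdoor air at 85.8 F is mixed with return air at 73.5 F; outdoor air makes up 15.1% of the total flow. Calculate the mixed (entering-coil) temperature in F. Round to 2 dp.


T_mix = 73.5 + (15.1/100)*(85.8-73.5) = 75.36 F

75.36 F


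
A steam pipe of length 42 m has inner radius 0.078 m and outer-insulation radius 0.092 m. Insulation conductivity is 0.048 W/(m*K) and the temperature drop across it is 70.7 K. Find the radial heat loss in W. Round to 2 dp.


Q = 2*pi*0.048*42*70.7/ln(0.092/0.078) = 5424.95 W

5424.95 W


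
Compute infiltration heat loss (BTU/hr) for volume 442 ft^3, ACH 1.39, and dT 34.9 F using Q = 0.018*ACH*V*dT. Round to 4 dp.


Q = 0.018 * 1.39 * 442 * 34.9 = 385.9535 BTU/hr

385.9535 BTU/hr


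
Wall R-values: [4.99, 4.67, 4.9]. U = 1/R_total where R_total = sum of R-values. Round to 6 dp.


R_total = 4.99 + 4.67 + 4.9 = 14.56
U = 1/14.56 = 0.068681

0.068681


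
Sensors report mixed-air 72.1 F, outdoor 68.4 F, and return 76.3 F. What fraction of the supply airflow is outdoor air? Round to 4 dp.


frac = (72.1 - 76.3) / (68.4 - 76.3) = 0.5316

0.5316


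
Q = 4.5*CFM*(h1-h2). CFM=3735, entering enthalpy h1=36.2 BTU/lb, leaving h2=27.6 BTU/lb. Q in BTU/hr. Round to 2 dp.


Q = 4.5 * 3735 * (36.2 - 27.6) = 144544.50 BTU/hr

144544.50 BTU/hr


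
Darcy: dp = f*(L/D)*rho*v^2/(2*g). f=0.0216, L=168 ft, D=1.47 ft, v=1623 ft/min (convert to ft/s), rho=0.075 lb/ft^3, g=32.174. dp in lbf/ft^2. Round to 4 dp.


v_fps = 1623/60 = 27.05 ft/s
dp = 0.0216*(168/1.47)*0.075*27.05^2/(2*32.174) = 2.1053 lbf/ft^2

2.1053 lbf/ft^2


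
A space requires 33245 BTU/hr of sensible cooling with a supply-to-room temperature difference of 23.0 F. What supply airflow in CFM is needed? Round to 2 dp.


CFM = 33245 / (1.08 * 23.0) = 1338.37

1338.37 CFM


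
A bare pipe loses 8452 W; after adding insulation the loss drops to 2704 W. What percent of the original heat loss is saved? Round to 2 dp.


Savings = ((8452-2704)/8452)*100 = 68.01 %

68.01 %


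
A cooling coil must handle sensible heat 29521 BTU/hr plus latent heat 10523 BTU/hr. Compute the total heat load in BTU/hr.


Qt = 29521 + 10523 = 40044 BTU/hr

40044 BTU/hr


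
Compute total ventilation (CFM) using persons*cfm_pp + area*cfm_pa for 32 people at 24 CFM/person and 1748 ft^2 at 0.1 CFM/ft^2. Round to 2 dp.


Total = 32*24 + 1748*0.1 = 942.80 CFM

942.80 CFM


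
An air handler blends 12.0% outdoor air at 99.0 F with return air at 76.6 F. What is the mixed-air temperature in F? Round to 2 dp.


T_mix = 76.6 + (12.0/100)*(99.0-76.6) = 79.29 F

79.29 F


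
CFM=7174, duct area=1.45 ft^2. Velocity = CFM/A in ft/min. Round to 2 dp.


V = 7174 / 1.45 = 4947.59 ft/min

4947.59 ft/min


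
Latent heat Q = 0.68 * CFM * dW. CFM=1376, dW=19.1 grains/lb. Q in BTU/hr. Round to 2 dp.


Q = 0.68 * 1376 * 19.1 = 17871.49 BTU/hr

17871.49 BTU/hr


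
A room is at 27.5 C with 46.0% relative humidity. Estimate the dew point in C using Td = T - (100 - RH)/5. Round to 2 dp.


Td = 27.5 - (100-46.0)/5 = 16.70 C

16.70 C


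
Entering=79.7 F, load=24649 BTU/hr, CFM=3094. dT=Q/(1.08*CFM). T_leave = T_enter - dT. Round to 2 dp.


dT = 24649/(1.08*3094) = 7.3766
T_leave = 79.7 - 7.3766 = 72.32 F

72.32 F


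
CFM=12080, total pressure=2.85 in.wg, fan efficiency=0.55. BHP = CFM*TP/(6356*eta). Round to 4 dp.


BHP = 12080 * 2.85 / (6356 * 0.55) = 9.8484 hp

9.8484 hp


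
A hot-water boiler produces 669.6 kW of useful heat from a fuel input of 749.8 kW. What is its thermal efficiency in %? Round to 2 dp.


eta = (669.6/749.8)*100 = 89.30 %

89.30 %


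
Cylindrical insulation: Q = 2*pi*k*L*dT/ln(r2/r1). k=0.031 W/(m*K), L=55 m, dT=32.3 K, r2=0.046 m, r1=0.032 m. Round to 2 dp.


Q = 2*pi*0.031*55*32.3/ln(0.046/0.032) = 953.48 W

953.48 W


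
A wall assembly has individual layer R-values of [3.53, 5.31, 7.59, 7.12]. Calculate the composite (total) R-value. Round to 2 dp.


R_total = 3.53 + 5.31 + 7.59 + 7.12 = 23.55

23.55


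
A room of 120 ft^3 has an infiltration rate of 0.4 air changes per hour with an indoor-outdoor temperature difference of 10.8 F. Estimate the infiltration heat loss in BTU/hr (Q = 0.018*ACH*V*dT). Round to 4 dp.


Q = 0.018 * 0.4 * 120 * 10.8 = 9.3312 BTU/hr

9.3312 BTU/hr


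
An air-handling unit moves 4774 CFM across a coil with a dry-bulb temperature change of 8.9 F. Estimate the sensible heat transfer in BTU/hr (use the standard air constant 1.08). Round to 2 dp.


Q = 1.08 * 4774 * 8.9 = 45887.69 BTU/hr

45887.69 BTU/hr


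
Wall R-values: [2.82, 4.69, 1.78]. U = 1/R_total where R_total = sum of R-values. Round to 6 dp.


R_total = 2.82 + 4.69 + 1.78 = 9.29
U = 1/9.29 = 0.107643

0.107643


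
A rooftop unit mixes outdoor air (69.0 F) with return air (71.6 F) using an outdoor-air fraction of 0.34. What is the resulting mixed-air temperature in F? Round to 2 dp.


T_mix = 0.34*69.0 + 0.66*71.6 = 70.72 F

70.72 F


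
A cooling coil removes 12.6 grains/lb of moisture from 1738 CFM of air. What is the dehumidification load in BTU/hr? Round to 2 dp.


Q = 0.68 * 1738 * 12.6 = 14891.18 BTU/hr

14891.18 BTU/hr


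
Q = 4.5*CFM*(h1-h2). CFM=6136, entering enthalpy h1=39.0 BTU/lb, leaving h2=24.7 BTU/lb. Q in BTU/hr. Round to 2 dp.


Q = 4.5 * 6136 * (39.0 - 24.7) = 394851.60 BTU/hr

394851.60 BTU/hr


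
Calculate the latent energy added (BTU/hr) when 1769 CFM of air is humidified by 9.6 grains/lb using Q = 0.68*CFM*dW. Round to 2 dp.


Q = 0.68 * 1769 * 9.6 = 11548.03 BTU/hr

11548.03 BTU/hr


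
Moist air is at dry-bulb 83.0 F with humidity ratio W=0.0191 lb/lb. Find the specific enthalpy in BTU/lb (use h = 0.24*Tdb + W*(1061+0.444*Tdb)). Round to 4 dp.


h = 0.24*83.0 + 0.0191*(1061+0.444*83.0) = 40.8890 BTU/lb

40.8890 BTU/lb


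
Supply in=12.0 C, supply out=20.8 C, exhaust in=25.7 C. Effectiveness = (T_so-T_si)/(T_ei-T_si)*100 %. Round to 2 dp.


eff = (20.8-12.0)/(25.7-12.0)*100 = 64.23 %

64.23 %


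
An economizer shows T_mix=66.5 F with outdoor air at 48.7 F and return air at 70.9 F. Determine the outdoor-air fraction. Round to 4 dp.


frac = (66.5 - 70.9) / (48.7 - 70.9) = 0.1982

0.1982


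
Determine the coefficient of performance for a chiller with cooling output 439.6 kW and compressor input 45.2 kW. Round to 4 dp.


COP = 439.6 / 45.2 = 9.7257

9.7257


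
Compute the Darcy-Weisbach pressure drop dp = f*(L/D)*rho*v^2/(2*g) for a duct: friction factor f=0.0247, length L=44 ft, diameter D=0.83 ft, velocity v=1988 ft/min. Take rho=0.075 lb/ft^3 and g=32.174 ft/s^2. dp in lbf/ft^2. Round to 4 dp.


v_fps = 1988/60 = 33.1333 ft/s
dp = 0.0247*(44/0.83)*0.075*33.1333^2/(2*32.174) = 1.6754 lbf/ft^2

1.6754 lbf/ft^2


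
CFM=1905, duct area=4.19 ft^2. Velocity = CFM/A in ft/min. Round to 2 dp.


V = 1905 / 4.19 = 454.65 ft/min

454.65 ft/min


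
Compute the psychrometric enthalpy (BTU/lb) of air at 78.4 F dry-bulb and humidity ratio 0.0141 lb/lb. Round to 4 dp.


h = 0.24*78.4 + 0.0141*(1061+0.444*78.4) = 34.2669 BTU/lb

34.2669 BTU/lb


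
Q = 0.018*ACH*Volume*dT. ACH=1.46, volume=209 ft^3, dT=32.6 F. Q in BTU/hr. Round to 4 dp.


Q = 0.018 * 1.46 * 209 * 32.6 = 179.0562 BTU/hr

179.0562 BTU/hr


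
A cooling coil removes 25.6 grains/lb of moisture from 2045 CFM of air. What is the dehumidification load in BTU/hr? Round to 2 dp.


Q = 0.68 * 2045 * 25.6 = 35599.36 BTU/hr

35599.36 BTU/hr


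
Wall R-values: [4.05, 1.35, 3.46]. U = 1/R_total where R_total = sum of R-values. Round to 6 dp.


R_total = 4.05 + 1.35 + 3.46 = 8.86
U = 1/8.86 = 0.112867

0.112867


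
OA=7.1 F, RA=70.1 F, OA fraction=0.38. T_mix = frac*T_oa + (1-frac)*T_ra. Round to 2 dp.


T_mix = 0.38*7.1 + 0.62*70.1 = 46.16 F

46.16 F


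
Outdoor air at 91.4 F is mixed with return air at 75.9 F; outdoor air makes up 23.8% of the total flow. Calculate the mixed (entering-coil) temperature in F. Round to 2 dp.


T_mix = 75.9 + (23.8/100)*(91.4-75.9) = 79.59 F

79.59 F


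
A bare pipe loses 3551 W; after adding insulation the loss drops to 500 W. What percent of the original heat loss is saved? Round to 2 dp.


Savings = ((3551-500)/3551)*100 = 85.92 %

85.92 %


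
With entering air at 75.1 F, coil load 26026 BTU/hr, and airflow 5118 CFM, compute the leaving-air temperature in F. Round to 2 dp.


dT = 26026/(1.08*5118) = 4.7085
T_leave = 75.1 - 4.7085 = 70.39 F

70.39 F


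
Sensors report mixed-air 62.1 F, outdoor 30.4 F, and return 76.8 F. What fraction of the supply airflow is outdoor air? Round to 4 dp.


frac = (62.1 - 76.8) / (30.4 - 76.8) = 0.3168

0.3168


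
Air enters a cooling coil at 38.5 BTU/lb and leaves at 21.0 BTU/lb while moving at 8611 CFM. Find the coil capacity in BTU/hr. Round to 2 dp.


Q = 4.5 * 8611 * (38.5 - 21.0) = 678116.25 BTU/hr

678116.25 BTU/hr


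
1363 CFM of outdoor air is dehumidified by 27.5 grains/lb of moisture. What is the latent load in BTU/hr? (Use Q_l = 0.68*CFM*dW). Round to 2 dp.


Q = 0.68 * 1363 * 27.5 = 25488.10 BTU/hr

25488.10 BTU/hr


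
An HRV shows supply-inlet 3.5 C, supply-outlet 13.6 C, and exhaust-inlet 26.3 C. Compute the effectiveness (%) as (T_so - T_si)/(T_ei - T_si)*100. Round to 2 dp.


eff = (13.6-3.5)/(26.3-3.5)*100 = 44.30 %

44.30 %


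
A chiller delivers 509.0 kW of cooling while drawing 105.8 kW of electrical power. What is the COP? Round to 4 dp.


COP = 509.0 / 105.8 = 4.8110

4.8110


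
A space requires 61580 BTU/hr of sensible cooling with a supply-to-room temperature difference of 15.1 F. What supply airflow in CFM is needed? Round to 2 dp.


CFM = 61580 / (1.08 * 15.1) = 3776.06

3776.06 CFM


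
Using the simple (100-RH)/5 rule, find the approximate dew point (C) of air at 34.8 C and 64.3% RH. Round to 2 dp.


Td = 34.8 - (100-64.3)/5 = 27.66 C

27.66 C


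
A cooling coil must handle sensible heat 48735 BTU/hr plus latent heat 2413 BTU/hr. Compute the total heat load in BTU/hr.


Qt = 48735 + 2413 = 51148 BTU/hr

51148 BTU/hr


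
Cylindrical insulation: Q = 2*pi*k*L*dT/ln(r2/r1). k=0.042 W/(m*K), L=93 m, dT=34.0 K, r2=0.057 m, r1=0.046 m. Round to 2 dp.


Q = 2*pi*0.042*93*34.0/ln(0.057/0.046) = 3891.76 W

3891.76 W


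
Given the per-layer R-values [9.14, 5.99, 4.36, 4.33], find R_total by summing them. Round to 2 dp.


R_total = 9.14 + 5.99 + 4.36 + 4.33 = 23.82

23.82


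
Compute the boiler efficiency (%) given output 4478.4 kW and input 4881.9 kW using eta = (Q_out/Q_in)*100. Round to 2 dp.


eta = (4478.4/4881.9)*100 = 91.73 %

91.73 %


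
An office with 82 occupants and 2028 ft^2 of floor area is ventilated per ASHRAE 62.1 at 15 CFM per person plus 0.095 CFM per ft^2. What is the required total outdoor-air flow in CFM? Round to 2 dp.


Total = 82*15 + 2028*0.095 = 1422.66 CFM

1422.66 CFM


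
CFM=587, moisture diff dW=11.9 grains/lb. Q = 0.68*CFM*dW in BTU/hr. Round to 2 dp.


Q = 0.68 * 587 * 11.9 = 4750.00 BTU/hr

4750.00 BTU/hr


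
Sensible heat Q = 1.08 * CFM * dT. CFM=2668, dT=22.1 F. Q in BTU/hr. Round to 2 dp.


Q = 1.08 * 2668 * 22.1 = 63679.82 BTU/hr

63679.82 BTU/hr


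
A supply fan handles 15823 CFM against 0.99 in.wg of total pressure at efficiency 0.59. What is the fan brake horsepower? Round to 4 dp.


BHP = 15823 * 0.99 / (6356 * 0.59) = 4.1772 hp

4.1772 hp


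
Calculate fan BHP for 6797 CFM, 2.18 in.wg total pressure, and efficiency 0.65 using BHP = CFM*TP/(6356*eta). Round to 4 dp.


BHP = 6797 * 2.18 / (6356 * 0.65) = 3.5865 hp

3.5865 hp


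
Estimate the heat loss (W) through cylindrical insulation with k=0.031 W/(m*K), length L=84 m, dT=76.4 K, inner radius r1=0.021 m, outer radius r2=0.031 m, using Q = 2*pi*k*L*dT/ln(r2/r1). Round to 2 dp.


Q = 2*pi*0.031*84*76.4/ln(0.031/0.021) = 3209.56 W

3209.56 W


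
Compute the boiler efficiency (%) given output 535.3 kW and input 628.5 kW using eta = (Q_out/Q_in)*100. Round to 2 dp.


eta = (535.3/628.5)*100 = 85.17 %

85.17 %


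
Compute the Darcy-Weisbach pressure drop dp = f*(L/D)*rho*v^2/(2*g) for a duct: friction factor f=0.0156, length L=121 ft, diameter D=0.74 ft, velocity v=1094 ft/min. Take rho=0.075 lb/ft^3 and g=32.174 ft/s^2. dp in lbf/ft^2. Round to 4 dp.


v_fps = 1094/60 = 18.2333 ft/s
dp = 0.0156*(121/0.74)*0.075*18.2333^2/(2*32.174) = 0.9884 lbf/ft^2

0.9884 lbf/ft^2


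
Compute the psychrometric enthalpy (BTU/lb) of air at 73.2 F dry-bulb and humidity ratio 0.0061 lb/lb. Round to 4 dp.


h = 0.24*73.2 + 0.0061*(1061+0.444*73.2) = 24.2384 BTU/lb

24.2384 BTU/lb


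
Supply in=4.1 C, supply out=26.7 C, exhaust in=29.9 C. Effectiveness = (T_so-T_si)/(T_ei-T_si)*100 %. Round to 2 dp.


eff = (26.7-4.1)/(29.9-4.1)*100 = 87.60 %

87.60 %


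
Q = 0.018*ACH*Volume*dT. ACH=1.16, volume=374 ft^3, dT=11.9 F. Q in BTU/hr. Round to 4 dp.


Q = 0.018 * 1.16 * 374 * 11.9 = 92.9285 BTU/hr

92.9285 BTU/hr


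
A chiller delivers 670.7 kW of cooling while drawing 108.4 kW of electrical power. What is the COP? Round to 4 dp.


COP = 670.7 / 108.4 = 6.1873

6.1873


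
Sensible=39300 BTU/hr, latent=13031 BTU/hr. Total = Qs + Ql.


Qt = 39300 + 13031 = 52331 BTU/hr

52331 BTU/hr


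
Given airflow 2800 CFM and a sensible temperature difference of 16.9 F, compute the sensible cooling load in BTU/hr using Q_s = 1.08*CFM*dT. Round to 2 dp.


Q = 1.08 * 2800 * 16.9 = 51105.60 BTU/hr

51105.60 BTU/hr


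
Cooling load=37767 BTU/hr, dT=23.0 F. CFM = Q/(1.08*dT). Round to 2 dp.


CFM = 37767 / (1.08 * 23.0) = 1520.41

1520.41 CFM


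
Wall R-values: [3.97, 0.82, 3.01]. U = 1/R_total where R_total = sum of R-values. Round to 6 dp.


R_total = 3.97 + 0.82 + 3.01 = 7.80
U = 1/7.80 = 0.128205

0.128205


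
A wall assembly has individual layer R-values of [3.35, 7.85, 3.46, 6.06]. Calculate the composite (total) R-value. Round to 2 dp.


R_total = 3.35 + 7.85 + 3.46 + 6.06 = 20.72

20.72


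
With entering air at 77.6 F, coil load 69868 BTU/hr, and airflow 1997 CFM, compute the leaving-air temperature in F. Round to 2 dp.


dT = 69868/(1.08*1997) = 32.3949
T_leave = 77.6 - 32.3949 = 45.21 F

45.21 F


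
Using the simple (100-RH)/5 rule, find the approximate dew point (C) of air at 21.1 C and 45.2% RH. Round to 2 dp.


Td = 21.1 - (100-45.2)/5 = 10.14 C

10.14 C


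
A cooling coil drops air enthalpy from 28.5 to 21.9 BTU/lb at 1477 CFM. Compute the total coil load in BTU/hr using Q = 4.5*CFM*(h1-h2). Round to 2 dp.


Q = 4.5 * 1477 * (28.5 - 21.9) = 43866.90 BTU/hr

43866.90 BTU/hr


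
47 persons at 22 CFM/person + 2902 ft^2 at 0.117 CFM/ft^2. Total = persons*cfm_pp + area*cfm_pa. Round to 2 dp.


Total = 47*22 + 2902*0.117 = 1373.53 CFM

1373.53 CFM


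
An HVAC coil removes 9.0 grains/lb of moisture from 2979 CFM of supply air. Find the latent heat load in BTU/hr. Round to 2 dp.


Q = 0.68 * 2979 * 9.0 = 18231.48 BTU/hr

18231.48 BTU/hr


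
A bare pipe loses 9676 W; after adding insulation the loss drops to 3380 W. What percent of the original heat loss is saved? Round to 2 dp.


Savings = ((9676-3380)/9676)*100 = 65.07 %

65.07 %


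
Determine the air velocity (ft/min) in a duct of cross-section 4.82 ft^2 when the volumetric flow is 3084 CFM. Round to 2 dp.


V = 3084 / 4.82 = 639.83 ft/min

639.83 ft/min


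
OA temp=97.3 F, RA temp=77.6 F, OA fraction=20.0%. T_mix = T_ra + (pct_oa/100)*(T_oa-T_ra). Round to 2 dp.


T_mix = 77.6 + (20.0/100)*(97.3-77.6) = 81.54 F

81.54 F


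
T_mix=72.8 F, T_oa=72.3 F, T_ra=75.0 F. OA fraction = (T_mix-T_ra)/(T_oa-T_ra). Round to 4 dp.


frac = (72.8 - 75.0) / (72.3 - 75.0) = 0.8148

0.8148


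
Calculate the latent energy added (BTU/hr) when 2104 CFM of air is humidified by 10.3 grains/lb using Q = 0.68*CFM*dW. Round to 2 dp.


Q = 0.68 * 2104 * 10.3 = 14736.42 BTU/hr

14736.42 BTU/hr


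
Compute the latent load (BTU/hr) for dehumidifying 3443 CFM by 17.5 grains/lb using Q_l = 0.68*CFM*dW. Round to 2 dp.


Q = 0.68 * 3443 * 17.5 = 40971.70 BTU/hr

40971.70 BTU/hr


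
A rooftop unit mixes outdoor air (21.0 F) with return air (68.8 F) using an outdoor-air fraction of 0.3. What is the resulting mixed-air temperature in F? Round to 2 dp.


T_mix = 0.3*21.0 + 0.7*68.8 = 54.46 F

54.46 F


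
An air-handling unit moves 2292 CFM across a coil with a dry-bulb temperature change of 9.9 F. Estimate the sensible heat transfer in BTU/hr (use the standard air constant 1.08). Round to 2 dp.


Q = 1.08 * 2292 * 9.9 = 24506.06 BTU/hr

24506.06 BTU/hr


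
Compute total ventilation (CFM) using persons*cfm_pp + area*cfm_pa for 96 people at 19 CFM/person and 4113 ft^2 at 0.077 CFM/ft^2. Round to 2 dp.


Total = 96*19 + 4113*0.077 = 2140.70 CFM

2140.70 CFM


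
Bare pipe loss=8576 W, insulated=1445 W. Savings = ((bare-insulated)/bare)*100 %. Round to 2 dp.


Savings = ((8576-1445)/8576)*100 = 83.15 %

83.15 %


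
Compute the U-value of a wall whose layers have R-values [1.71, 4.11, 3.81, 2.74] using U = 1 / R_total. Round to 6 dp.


R_total = 1.71 + 4.11 + 3.81 + 2.74 = 12.37
U = 1/12.37 = 0.080841

0.080841


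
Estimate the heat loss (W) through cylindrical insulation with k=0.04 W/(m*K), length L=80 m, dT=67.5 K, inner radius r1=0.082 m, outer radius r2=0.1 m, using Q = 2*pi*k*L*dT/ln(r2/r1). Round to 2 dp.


Q = 2*pi*0.04*80*67.5/ln(0.1/0.082) = 6838.81 W

6838.81 W


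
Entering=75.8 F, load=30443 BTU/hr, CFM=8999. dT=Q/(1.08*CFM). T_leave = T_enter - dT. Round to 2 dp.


dT = 30443/(1.08*8999) = 3.1323
T_leave = 75.8 - 3.1323 = 72.67 F

72.67 F


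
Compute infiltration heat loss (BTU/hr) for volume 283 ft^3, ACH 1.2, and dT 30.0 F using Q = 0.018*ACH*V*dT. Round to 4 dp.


Q = 0.018 * 1.2 * 283 * 30.0 = 183.3840 BTU/hr

183.3840 BTU/hr


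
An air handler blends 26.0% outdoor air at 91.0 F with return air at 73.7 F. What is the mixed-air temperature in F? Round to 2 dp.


T_mix = 73.7 + (26.0/100)*(91.0-73.7) = 78.20 F

78.20 F


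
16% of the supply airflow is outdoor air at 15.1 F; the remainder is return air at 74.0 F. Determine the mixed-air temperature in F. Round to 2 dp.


T_mix = 0.16*15.1 + 0.84*74.0 = 64.58 F

64.58 F


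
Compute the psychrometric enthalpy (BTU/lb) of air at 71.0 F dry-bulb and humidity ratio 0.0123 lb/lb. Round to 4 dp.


h = 0.24*71.0 + 0.0123*(1061+0.444*71.0) = 30.4780 BTU/lb

30.4780 BTU/lb


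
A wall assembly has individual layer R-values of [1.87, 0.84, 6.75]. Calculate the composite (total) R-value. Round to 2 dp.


R_total = 1.87 + 0.84 + 6.75 = 9.46

9.46


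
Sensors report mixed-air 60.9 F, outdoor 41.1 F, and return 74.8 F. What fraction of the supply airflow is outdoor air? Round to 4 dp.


frac = (60.9 - 74.8) / (41.1 - 74.8) = 0.4125

0.4125


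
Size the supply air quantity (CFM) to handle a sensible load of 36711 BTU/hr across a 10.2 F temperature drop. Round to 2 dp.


CFM = 36711 / (1.08 * 10.2) = 3332.52

3332.52 CFM


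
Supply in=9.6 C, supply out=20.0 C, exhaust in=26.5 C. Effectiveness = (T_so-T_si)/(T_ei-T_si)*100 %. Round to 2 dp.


eff = (20.0-9.6)/(26.5-9.6)*100 = 61.54 %

61.54 %


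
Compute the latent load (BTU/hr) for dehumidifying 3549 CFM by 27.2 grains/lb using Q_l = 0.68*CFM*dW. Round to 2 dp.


Q = 0.68 * 3549 * 27.2 = 65642.30 BTU/hr

65642.30 BTU/hr


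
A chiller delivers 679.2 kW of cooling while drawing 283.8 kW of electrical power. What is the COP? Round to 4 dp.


COP = 679.2 / 283.8 = 2.3932

2.3932


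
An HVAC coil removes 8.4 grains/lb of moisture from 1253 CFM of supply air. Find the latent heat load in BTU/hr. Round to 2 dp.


Q = 0.68 * 1253 * 8.4 = 7157.14 BTU/hr

7157.14 BTU/hr


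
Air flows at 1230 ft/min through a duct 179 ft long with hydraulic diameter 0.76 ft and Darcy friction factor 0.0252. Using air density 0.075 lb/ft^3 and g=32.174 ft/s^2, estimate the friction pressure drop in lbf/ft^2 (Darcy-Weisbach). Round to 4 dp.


v_fps = 1230/60 = 20.5 ft/s
dp = 0.0252*(179/0.76)*0.075*20.5^2/(2*32.174) = 2.9072 lbf/ft^2

2.9072 lbf/ft^2


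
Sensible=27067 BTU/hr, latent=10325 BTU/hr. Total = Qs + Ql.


Qt = 27067 + 10325 = 37392 BTU/hr

37392 BTU/hr


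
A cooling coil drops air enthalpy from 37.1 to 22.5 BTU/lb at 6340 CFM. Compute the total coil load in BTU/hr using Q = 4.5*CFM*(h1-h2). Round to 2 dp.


Q = 4.5 * 6340 * (37.1 - 22.5) = 416538.00 BTU/hr

416538.00 BTU/hr


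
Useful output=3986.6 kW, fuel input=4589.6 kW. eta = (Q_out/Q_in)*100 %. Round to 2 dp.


eta = (3986.6/4589.6)*100 = 86.86 %

86.86 %


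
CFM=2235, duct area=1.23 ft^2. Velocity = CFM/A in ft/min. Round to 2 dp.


V = 2235 / 1.23 = 1817.07 ft/min

1817.07 ft/min


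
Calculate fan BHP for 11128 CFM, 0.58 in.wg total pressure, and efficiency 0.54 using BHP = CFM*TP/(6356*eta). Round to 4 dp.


BHP = 11128 * 0.58 / (6356 * 0.54) = 1.8805 hp

1.8805 hp


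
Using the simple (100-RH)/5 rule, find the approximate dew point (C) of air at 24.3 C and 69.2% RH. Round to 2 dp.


Td = 24.3 - (100-69.2)/5 = 18.14 C

18.14 C


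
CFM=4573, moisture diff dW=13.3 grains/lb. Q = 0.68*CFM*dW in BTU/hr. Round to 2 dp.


Q = 0.68 * 4573 * 13.3 = 41358.21 BTU/hr

41358.21 BTU/hr


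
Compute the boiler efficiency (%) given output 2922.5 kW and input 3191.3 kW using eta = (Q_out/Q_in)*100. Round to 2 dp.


eta = (2922.5/3191.3)*100 = 91.58 %

91.58 %


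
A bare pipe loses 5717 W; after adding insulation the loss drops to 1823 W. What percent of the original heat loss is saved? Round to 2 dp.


Savings = ((5717-1823)/5717)*100 = 68.11 %

68.11 %


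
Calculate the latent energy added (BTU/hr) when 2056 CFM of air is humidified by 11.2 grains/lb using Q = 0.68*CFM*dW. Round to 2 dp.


Q = 0.68 * 2056 * 11.2 = 15658.50 BTU/hr

15658.50 BTU/hr


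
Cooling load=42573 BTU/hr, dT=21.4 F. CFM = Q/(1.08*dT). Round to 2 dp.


CFM = 42573 / (1.08 * 21.4) = 1842.03

1842.03 CFM


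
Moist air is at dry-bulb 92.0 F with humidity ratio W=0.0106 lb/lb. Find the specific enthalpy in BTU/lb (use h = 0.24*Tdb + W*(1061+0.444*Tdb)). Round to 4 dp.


h = 0.24*92.0 + 0.0106*(1061+0.444*92.0) = 33.7596 BTU/lb

33.7596 BTU/lb


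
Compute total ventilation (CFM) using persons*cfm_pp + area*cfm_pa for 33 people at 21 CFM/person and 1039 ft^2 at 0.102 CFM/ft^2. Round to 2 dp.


Total = 33*21 + 1039*0.102 = 798.98 CFM

798.98 CFM


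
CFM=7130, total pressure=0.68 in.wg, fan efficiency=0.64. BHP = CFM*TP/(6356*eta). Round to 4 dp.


BHP = 7130 * 0.68 / (6356 * 0.64) = 1.1919 hp

1.1919 hp


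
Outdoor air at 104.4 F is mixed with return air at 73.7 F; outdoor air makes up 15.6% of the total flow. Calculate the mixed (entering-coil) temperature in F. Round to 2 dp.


T_mix = 73.7 + (15.6/100)*(104.4-73.7) = 78.49 F

78.49 F


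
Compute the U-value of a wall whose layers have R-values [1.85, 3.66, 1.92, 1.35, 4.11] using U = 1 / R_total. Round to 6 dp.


R_total = 1.85 + 3.66 + 1.92 + 1.35 + 4.11 = 12.89
U = 1/12.89 = 0.077580

0.077580


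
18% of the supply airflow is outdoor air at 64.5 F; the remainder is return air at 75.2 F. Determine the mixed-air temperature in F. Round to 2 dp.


T_mix = 0.18*64.5 + 0.82*75.2 = 73.27 F

73.27 F


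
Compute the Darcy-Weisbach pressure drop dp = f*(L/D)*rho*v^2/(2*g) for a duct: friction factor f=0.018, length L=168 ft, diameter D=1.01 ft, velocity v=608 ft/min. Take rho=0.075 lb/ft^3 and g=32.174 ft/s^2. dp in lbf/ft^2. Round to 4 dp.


v_fps = 608/60 = 10.1333 ft/s
dp = 0.018*(168/1.01)*0.075*10.1333^2/(2*32.174) = 0.3583 lbf/ft^2

0.3583 lbf/ft^2


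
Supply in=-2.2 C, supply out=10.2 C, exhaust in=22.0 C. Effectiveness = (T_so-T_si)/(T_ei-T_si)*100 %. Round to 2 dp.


eff = (10.2-(-2.2))/(22.0-(-2.2))*100 = 51.24 %

51.24 %


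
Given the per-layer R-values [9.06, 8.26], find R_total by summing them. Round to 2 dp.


R_total = 9.06 + 8.26 = 17.32

17.32
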